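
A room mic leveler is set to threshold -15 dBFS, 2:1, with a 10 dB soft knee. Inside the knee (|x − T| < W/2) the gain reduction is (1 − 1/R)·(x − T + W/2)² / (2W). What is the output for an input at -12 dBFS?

-13.6 dBFS

x − T + W/2 = -12 − (-15) + 5 = 8.
GR = (1 − 1/2) × 8² / 20 = 0.5 × 64 / 20 = 1.6 dB.
Output = -12 − 1.6 = -13.6 dBFS.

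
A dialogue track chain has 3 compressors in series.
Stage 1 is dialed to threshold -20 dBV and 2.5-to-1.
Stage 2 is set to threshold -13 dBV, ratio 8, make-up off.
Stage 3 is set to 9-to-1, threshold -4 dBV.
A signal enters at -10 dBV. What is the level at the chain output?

Stage 1: overshoot 10 dB → 10/2.5 = 4 dB → -16 dBV.
Stage 2: -16 dBV is at or below the -13 dBV threshold — no compression; output -16 dBV.
Stage 3: -16 dBV ≤ -4 dBV, so stage 3 doesn't engage; output -16 dBV.

-16 dBV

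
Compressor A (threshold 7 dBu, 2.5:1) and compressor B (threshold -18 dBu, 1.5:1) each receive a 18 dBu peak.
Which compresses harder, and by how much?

A: 11 dB over, compressed to 4.4 dB over, so 6.6 dB of GR.
B: 36 dB over, compressed to 24 dB over, so 12 dB of GR.
B applies 5.4 dB more gain reduction.

B, by 5.4 dB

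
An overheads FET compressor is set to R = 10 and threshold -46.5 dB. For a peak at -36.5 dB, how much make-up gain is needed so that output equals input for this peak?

9 dB

The peak compresses to -46.5 + 10/10 = -45.5 dB.
To reach -36.5 dB requires -36.5 − (-45.5) = 9 dB of make-up.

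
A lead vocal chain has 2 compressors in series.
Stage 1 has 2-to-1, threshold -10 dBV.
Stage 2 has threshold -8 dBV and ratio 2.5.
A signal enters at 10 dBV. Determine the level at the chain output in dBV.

Stage 1: 10 dBV is 20 dB over -10 dBV; at 2:1 that becomes 10 dB over, giving 0 dBV.
Stage 2: 8 dB above -8 dBV, reduced 2.5:1 to 3.2 dB above → -4.8 dBV.

-4.8 dBV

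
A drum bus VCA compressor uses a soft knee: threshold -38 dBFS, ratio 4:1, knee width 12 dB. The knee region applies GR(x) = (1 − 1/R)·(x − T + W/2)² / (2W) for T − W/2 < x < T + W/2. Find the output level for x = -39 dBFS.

-39.78125 dBFS

x − T + W/2 = -39 − (-38) + 6 = 5.
GR = (1 − 1/4) × 5² / 24 = 0.75 × 25 / 24 = 0.78125 dB.
Output = -39 − 0.78125 = -39.78125 dBFS.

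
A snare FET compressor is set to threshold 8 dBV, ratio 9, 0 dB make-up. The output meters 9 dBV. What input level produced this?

17 dBV

Post-compression overshoot = 9 − 8 = 1 dB.
Before 9:1 compression the overshoot was 1 × 9 = 9 dB, so input = 8 + 9 = 17 dBV.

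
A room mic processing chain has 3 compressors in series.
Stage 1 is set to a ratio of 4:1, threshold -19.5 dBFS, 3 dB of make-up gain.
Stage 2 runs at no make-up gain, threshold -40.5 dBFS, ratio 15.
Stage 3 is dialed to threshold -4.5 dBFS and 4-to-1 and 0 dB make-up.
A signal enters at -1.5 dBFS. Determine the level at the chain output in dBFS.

Stage 1: overshoot 18 dB → 18/4 = 4.5 dB → -15 dBFS; +3 dB make-up → -12 dBFS.
Stage 2: overshoot 28.5 dB → 28.5/15 = 1.9 dB → -38.6 dBFS.
Stage 3: -38.6 dBFS ≤ -4.5 dBFS, so stage 3 doesn't engage; output -38.6 dBFS.

-38.6 dBFS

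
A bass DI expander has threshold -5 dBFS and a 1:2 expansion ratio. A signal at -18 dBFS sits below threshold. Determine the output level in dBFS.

Undershoot = (-5) − (-18) = 13 dB.
At 1:2, that expands to 26 dB under threshold.
Output = -5 − 26 = -31 dBFS.

-31 dBFS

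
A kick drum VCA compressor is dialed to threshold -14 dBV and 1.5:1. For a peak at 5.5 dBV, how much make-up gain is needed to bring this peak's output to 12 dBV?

Overshoot 19.5 dB → 19.5/1.5 = 13 dB after compression, so the compressed level is -14 + 13 = -1 dBV.
Make-up = target − compressed = 12 − (-1) = 13 dB.

13 dB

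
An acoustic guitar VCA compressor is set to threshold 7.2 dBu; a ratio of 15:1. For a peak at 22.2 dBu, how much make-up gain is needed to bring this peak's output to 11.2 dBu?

Overshoot 15 dB → 15/15 = 1 dB after compression, so the compressed level is 7.2 + 1 = 8.2 dBu.
Make-up = target − compressed = 11.2 − 8.2 = 3 dB.

3 dB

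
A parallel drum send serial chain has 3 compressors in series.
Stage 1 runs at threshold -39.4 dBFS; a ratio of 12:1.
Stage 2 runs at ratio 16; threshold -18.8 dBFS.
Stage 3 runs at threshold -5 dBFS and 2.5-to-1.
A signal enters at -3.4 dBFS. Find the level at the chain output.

-36.4 dBFS

Stage 1: overshoot 36 dB → 36/12 = 3 dB → -36.4 dBFS.
Stage 2: -36.4 dBFS ≤ -18.8 dBFS, so stage 2 doesn't engage; output -36.4 dBFS.
Stage 3: -36.4 dBFS is at or below the -5 dBFS threshold — no compression; output -36.4 dBFS.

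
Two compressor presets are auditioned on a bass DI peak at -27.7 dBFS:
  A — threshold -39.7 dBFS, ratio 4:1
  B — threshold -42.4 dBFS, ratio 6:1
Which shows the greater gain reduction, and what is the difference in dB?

B, by 3.25 dB

A: GR = 12 − 12/4 = 9 dB.
B: GR = 14.7 − 14.7/6 = 12.25 dB.
Difference: 3.25 dB in favour of B.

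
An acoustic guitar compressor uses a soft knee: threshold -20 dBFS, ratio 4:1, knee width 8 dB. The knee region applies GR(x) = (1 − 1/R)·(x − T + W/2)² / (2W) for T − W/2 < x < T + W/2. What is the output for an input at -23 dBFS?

-23.046875 dBFS

x − T + W/2 = -23 − (-20) + 4 = 1.
GR = (1 − 1/4) × 1² / 16 = 0.75 × 1 / 16 = 0.046875 dB.
Output = -23 − 0.046875 = -23.046875 dBFS.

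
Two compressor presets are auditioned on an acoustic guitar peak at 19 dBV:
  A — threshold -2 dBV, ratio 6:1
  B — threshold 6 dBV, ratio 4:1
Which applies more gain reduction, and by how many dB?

A: GR = 21 − 21/6 = 17.5 dB.
B: GR = 13 − 13/4 = 9.75 dB.
Difference: 7.75 dB in favour of A.

A, by 7.75 dB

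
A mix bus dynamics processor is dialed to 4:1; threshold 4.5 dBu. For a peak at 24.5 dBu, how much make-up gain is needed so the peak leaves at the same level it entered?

Without make-up, output = threshold + overshoot/4 = 4.5 + 5 = 9.5 dBu.
Gap to target: 15 dB.

15 dB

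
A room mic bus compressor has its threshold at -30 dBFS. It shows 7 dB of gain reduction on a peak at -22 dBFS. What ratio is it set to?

Input overshoot = -22 − (-30) = 8 dB.
Output overshoot = 8 − 7 = 1 dB.
Ratio = input overshoot / output overshoot = 8 / 1 = 8.

8:1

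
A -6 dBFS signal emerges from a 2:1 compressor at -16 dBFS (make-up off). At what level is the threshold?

-26 dBFS

Gain reduction = -6 − (-16) = 10 dB; output overshoot = GR / (R − 1) = 10 / 1 = 10 dB.
Threshold = output − output overshoot = -16 − 10 = -26 dBFS.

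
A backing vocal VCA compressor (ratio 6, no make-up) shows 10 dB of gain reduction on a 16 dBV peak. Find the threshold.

4 dBV

Let T be the threshold. Output overshoot = (input overshoot)/R, so 6 − T = (16 − T)/6.
6·(6 − T) = 16 − T → 5·T = 36 − 16 = 20.
T = 20/5 = 4 dBV.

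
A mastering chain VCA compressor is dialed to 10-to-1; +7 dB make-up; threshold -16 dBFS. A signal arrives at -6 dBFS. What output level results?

-6 dBFS sits 10 dB over threshold.
At 10:1 the overshoot is divided by 10, leaving 1 dB above threshold.
So the level is -16 + 1 = -15 dBFS; make-up adds 7 dB, giving -8 dBFS.

-8 dBFS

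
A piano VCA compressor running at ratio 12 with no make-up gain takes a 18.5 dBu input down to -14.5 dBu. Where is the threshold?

-17.5 dBu

Input is 36 dB above T (since output overshoot × R = input overshoot: (-14.5 − T)·12 = 18.5 − T gives T = -17.5 dBu).
Check: -17.5 + (18.5 − (-17.5))/12 = -17.5 + 3 = -14.5 dBu. ✓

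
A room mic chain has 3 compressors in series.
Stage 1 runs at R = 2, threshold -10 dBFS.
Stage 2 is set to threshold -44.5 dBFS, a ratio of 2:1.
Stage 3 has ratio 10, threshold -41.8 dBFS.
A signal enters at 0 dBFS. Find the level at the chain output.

-40.095 dBFS

Stage 1: overshoot 10 dB → 10/2 = 5 dB → -5 dBFS.
Stage 2: -5 dBFS is 39.5 dB over -44.5 dBFS; at 2:1 that becomes 19.75 dB over, giving -24.75 dBFS.
Stage 3: overshoot 17.05 dB → 17.05/10 = 1.705 dB → -40.095 dBFS.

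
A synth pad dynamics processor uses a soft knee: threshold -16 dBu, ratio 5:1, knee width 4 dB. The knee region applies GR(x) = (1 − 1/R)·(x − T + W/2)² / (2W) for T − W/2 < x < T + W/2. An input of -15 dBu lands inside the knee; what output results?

x − T + W/2 = -15 − (-16) + 2 = 3.
GR = (1 − 1/5) × 3² / 8 = 0.8 × 9 / 8 = 0.9 dB.
Output = -15 − 0.9 = -15.9 dBu.

-15.9 dBu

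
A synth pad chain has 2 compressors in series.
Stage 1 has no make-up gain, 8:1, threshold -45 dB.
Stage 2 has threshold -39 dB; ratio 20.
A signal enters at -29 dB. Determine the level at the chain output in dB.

Stage 1: overshoot 16 dB → 16/8 = 2 dB → -43 dB.
Stage 2: below threshold (-43 ≤ -39); passes unchanged; output -43 dB.

-43 dB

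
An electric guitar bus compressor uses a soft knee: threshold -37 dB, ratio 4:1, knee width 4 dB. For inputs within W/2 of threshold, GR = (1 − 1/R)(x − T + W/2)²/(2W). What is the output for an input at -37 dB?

x − T + W/2 = -37 − (-37) + 2 = 2.
GR = (1 − 1/4) × 2² / 8 = 0.75 × 4 / 8 = 0.375 dB.
Output = -37 − 0.375 = -37.375 dB.

-37.375 dB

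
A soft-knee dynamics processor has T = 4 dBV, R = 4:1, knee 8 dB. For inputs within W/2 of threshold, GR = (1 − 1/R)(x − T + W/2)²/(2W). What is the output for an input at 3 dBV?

2.578125 dBV

x − T + W/2 = 3 − 4 + 4 = 3.
GR = (1 − 1/4) × 3² / 16 = 0.75 × 9 / 16 = 0.421875 dB.
Output = 3 − 0.421875 = 2.578125 dBV.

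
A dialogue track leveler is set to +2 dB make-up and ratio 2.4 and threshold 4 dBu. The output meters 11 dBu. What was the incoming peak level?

16 dBu

Remove make-up: 11 − 2 = 9 dBu.
The compressed level sits 9 − 4 = 5 dB over threshold.
Input overshoot = R × output overshoot = 12 dB → input = 4 + 12 = 16 dBu.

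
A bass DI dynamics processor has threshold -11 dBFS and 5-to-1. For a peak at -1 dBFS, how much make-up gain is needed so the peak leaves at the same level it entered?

8 dB

The peak compresses to -11 + 10/5 = -9 dBFS.
To reach -1 dBFS requires -1 − (-9) = 8 dB of make-up.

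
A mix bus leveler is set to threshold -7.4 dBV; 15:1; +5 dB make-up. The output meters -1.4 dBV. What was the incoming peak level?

7.6 dBV

Before make-up, the level was -1.4 − 5 = -6.4 dBV.
The compressed level sits -6.4 − (-7.4) = 1 dB over threshold.
Undo the ratio: input overshoot = 1 × 15 = 15 dB, giving input = 7.6 dBV.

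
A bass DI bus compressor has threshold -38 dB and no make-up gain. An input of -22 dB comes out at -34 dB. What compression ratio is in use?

4:1

Input overshoot = -22 − (-38) = 16 dB; output overshoot = -34 − (-38) = 4 dB.
Ratio = 16 / 4 = 4.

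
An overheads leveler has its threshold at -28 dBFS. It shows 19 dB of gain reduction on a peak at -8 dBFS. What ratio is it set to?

20:1

Input overshoot = -8 − (-28) = 20 dB.
Output overshoot = 20 − 19 = 1 dB.
Ratio = input overshoot / output overshoot = 20 / 1 = 20.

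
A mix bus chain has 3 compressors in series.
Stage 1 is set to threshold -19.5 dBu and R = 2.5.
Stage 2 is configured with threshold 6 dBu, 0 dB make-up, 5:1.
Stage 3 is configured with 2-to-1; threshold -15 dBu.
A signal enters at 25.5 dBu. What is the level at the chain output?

Stage 1: 45 dB above -19.5 dBu, reduced 2.5:1 to 18 dB above → -1.5 dBu.
Stage 2: below threshold (-1.5 ≤ 6); passes unchanged; output -1.5 dBu.
Stage 3: overshoot 13.5 dB → 13.5/2 = 6.75 dB → -8.25 dBu.

-8.25 dBu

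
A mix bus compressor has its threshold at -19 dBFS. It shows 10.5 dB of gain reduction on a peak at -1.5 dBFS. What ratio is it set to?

Input overshoot = -1.5 − (-19) = 17.5 dB.
Output overshoot = 17.5 − 10.5 = 7 dB.
Ratio = input overshoot / output overshoot = 17.5 / 7 = 2.5.

2.5:1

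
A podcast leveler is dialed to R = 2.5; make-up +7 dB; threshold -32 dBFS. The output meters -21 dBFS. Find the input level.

Remove make-up: -21 − 7 = -28 dBFS.
That's 4 dB above the -32 dBFS threshold.
Undo the ratio: input overshoot = 4 × 2.5 = 10 dB, giving input = -22 dBFS.

-22 dBFS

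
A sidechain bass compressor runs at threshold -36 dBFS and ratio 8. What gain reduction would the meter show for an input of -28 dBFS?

7 dB

-28 dBFS exceeds the threshold by 8 dB.
A 8:1 ratio leaves 1 dB of that excess.
GR = overshoot in − overshoot out = 8 − 1 = 7 dB.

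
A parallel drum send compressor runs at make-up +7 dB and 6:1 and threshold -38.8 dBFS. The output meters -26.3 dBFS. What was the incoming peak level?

Before make-up, the level was -26.3 − 7 = -33.3 dBFS.
That's 5.5 dB above the -38.8 dBFS threshold.
Input overshoot = R × output overshoot = 33 dB → input = -38.8 + 33 = -5.8 dBFS.

-5.8 dBFS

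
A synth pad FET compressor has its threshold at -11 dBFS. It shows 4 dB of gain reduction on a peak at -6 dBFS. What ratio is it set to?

5:1

Input overshoot = -6 − (-11) = 5 dB.
Output overshoot = 5 − 4 = 1 dB.
Ratio = input overshoot / output overshoot = 5 / 1 = 5.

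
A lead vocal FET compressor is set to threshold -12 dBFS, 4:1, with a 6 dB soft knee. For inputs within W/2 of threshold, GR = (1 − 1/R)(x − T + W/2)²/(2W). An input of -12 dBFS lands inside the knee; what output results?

-12.5625 dBFS

x − T + W/2 = -12 − (-12) + 3 = 3.
GR = (1 − 1/4) × 3² / 12 = 0.75 × 9 / 12 = 0.5625 dB.
Output = -12 − 0.5625 = -12.5625 dBFS.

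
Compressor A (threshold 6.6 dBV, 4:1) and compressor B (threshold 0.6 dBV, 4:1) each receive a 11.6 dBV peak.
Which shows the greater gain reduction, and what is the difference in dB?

B, by 4.5 dB

A: 5 dB over, compressed to 1.25 dB over, so 3.75 dB of GR.
B: 11 dB over, compressed to 2.75 dB over, so 8.25 dB of GR.
B reduces 4.5 dB more.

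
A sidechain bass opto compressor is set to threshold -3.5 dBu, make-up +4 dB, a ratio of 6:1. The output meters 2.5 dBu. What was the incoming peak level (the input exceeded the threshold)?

Stripping the +4 dB make-up gives -1.5 dBu at the gain stage.
That's 2 dB above the -3.5 dBu threshold.
Undo the ratio: input overshoot = 2 × 6 = 12 dB, giving input = 8.5 dBu.

8.5 dBu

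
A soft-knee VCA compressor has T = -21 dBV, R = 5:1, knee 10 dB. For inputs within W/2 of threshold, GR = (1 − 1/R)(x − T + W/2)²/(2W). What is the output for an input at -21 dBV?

x − T + W/2 = -21 − (-21) + 5 = 5.
GR = (1 − 1/5) × 5² / 20 = 0.8 × 25 / 20 = 1 dB.
Output = -21 − 1 = -22 dBV.

-22 dBV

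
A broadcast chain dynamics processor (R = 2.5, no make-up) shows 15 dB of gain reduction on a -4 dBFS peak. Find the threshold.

Let T be the threshold. Output overshoot = (input overshoot)/R, so -19 − T = (-4 − T)/2.5.
2.5·(-19 − T) = -4 − T → 1.5·T = -47.5 − (-4) = -43.5.
T = -43.5/1.5 = -29 dBFS.

-29 dBFS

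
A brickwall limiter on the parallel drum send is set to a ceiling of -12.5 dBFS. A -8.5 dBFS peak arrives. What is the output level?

The limiter clamps the peak to its -12.5 dBFS ceiling.

-12.5 dBFS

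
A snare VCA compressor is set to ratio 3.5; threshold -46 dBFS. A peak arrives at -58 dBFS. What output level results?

-58 dBFS

-58 dBFS is 12 dB below the -46 dBFS threshold, so no gain reduction is applied.
Output = input = -58 dBFS.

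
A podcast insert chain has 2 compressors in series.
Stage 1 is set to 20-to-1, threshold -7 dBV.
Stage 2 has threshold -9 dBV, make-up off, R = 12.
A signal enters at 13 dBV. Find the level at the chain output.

-8.75 dBV

Stage 1: 13 dBV is 20 dB over -7 dBV; at 20:1 that becomes 1 dB over, giving -6 dBV.
Stage 2: 3 dB above -9 dBV, reduced 12:1 to 0.25 dB above → -8.75 dBV.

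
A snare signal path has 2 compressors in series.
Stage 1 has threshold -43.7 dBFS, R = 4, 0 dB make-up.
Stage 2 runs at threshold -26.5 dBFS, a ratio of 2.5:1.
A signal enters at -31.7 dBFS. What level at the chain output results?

-40.7 dBFS

Stage 1: overshoot 12 dB → 12/4 = 3 dB → -40.7 dBFS.
Stage 2: below threshold (-40.7 ≤ -26.5); passes unchanged; output -40.7 dBFS.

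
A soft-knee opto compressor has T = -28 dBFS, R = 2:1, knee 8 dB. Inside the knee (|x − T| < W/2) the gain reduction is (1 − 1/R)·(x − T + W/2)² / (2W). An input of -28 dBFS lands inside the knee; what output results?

x − T + W/2 = -28 − (-28) + 4 = 4.
GR = (1 − 1/2) × 4² / 16 = 0.5 × 16 / 16 = 0.5 dB.
Output = -28 − 0.5 = -28.5 dBFS.

-28.5 dBFS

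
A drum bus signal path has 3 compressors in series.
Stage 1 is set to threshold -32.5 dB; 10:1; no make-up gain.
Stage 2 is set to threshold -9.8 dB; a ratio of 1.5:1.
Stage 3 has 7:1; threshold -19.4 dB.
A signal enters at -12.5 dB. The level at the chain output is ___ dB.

-30.5 dB

Stage 1: 20 dB above -32.5 dB, reduced 10:1 to 2 dB above → -30.5 dB.
Stage 2: below threshold (-30.5 ≤ -9.8); passes unchanged; output -30.5 dB.
Stage 3: -30.5 dB is at or below the -19.4 dB threshold — no compression; output -30.5 dB.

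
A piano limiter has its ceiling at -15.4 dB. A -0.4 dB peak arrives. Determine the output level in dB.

The limiter clamps the peak to its -15.4 dB ceiling.

-15.4 dB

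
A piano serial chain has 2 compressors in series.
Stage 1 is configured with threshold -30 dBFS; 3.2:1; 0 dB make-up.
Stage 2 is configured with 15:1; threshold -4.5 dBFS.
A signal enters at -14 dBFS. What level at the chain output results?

Stage 1: 16 dB above -30 dBFS, reduced 3.2:1 to 5 dB above → -25 dBFS.
Stage 2: -25 dBFS is at or below the -4.5 dBFS threshold — no compression; output -25 dBFS.

-25 dBFS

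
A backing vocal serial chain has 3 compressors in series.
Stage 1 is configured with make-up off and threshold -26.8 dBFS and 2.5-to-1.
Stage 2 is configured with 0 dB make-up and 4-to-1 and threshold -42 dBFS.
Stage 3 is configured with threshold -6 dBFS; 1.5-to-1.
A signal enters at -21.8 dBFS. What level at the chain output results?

Stage 1: 5 dB above -26.8 dBFS, reduced 2.5:1 to 2 dB above → -24.8 dBFS.
Stage 2: overshoot 17.2 dB → 17.2/4 = 4.3 dB → -37.7 dBFS.
Stage 3: -37.7 dBFS is at or below the -6 dBFS threshold — no compression; output -37.7 dBFS.

-37.7 dBFS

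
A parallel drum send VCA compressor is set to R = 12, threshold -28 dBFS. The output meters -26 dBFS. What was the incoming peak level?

-4 dBFS

The compressed level sits -26 − (-28) = 2 dB over threshold.
Before 12:1 compression the overshoot was 2 × 12 = 24 dB, so input = -28 + 24 = -4 dBFS.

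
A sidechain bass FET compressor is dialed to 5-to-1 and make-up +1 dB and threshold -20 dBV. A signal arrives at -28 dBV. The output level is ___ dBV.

-27 dBV

-28 dBV is 8 dB below the -20 dBV threshold, so no gain reduction is applied.
Make-up gain adds 1 dB: -28 + 1 = -27 dBV.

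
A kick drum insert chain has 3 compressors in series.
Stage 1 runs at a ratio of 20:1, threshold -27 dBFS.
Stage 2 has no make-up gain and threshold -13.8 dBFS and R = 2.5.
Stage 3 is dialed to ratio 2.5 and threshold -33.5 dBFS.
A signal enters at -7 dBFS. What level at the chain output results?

-30.5 dBFS

Stage 1: 20 dB above -27 dBFS, reduced 20:1 to 1 dB above → -26 dBFS.
Stage 2: -26 dBFS ≤ -13.8 dBFS, so stage 2 doesn't engage; output -26 dBFS.
Stage 3: overshoot 7.5 dB → 7.5/2.5 = 3 dB → -30.5 dBFS.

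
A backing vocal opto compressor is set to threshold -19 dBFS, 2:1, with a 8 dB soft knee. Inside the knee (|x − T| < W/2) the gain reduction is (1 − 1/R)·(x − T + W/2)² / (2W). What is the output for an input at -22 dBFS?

x − T + W/2 = -22 − (-19) + 4 = 1.
GR = (1 − 1/2) × 1² / 16 = 0.5 × 1 / 16 = 0.03125 dB.
Output = -22 − 0.03125 = -22.03125 dBFS.

-22.03125 dBFS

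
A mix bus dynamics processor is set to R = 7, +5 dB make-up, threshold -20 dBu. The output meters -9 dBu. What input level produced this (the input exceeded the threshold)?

Remove make-up: -9 − 5 = -14 dBu.
Post-compression overshoot = -14 − (-20) = 6 dB.
Undo the ratio: input overshoot = 6 × 7 = 42 dB, giving input = 22 dBu.

22 dBu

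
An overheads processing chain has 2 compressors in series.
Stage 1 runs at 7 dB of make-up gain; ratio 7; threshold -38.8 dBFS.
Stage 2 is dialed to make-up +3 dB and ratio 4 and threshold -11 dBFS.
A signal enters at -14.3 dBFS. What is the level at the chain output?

-25.3 dBFS

Stage 1: -14.3 dBFS is 24.5 dB over -38.8 dBFS; at 7:1 that becomes 3.5 dB over, giving -35.3 dBFS; +7 dB make-up → -28.3 dBFS.
Stage 2: -28.3 dBFS is at or below the -11 dBFS threshold — no compression; make-up brings it to -25.3 dBFS.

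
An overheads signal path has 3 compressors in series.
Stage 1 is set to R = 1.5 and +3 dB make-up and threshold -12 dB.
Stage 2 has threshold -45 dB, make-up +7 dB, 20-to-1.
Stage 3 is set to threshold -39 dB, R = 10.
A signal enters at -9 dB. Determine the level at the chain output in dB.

-38.71 dB

Stage 1: -9 dB is 3 dB over -12 dB; at 1.5:1 that becomes 2 dB over, giving -10 dB; +3 dB make-up → -7 dB.
Stage 2: overshoot 38 dB → 38/20 = 1.9 dB → -43.1 dB; +7 dB make-up → -36.1 dB.
Stage 3: 2.9 dB above -39 dB, reduced 10:1 to 0.29 dB above → -38.71 dB.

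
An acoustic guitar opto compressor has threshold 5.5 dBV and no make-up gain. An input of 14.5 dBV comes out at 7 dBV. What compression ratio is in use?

Input overshoot = 14.5 − 5.5 = 9 dB; output overshoot = 7 − 5.5 = 1.5 dB.
Ratio = 9 / 1.5 = 6.

6:1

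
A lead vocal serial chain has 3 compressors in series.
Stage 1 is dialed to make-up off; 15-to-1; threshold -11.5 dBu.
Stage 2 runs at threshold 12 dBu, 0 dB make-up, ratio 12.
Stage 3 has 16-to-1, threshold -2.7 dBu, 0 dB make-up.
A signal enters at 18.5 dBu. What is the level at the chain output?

-9.5 dBu

Stage 1: overshoot 30 dB → 30/15 = 2 dB → -9.5 dBu.
Stage 2: -9.5 dBu ≤ 12 dBu, so stage 2 doesn't engage; output -9.5 dBu.
Stage 3: -9.5 dBu is at or below the -2.7 dBu threshold — no compression; output -9.5 dBu.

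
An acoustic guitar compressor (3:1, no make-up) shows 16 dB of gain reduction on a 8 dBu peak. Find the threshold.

-16 dBu

Input is 24 dB above T (since output overshoot × R = input overshoot: (-8 − T)·3 = 8 − T gives T = -16 dBu).
Check: -16 + (8 − (-16))/3 = -16 + 8 = -8 dBu. ✓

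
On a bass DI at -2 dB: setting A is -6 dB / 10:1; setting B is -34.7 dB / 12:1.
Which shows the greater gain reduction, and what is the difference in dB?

A: 4 dB over, compressed to 0.4 dB over, so 3.6 dB of GR.
B: 32.7 dB over, compressed to 2.725 dB over, so 29.975 dB of GR.
Difference: 26.375 dB in favour of B.

B, by 26.375 dB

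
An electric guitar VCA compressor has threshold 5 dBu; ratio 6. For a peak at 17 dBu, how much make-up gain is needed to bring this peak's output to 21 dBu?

14 dB

Overshoot 12 dB → 12/6 = 2 dB after compression, so the compressed level is 5 + 2 = 7 dBu.
Make-up = target − compressed = 21 − 7 = 14 dB.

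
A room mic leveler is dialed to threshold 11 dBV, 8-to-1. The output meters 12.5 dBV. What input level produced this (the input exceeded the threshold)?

The compressed level sits 12.5 − 11 = 1.5 dB over threshold.
Before 8:1 compression the overshoot was 1.5 × 8 = 12 dB, so input = 11 + 12 = 23 dBV.

23 dBV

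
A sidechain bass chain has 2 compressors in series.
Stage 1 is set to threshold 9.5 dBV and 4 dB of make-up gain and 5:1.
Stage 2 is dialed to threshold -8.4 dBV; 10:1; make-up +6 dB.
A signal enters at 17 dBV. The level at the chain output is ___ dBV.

Stage 1: 7.5 dB above 9.5 dBV, reduced 5:1 to 1.5 dB above → 11 dBV; +4 dB make-up → 15 dBV.
Stage 2: 15 dBV is 23.4 dB over -8.4 dBV; at 10:1 that becomes 2.34 dB over, giving -6.06 dBV; +6 dB make-up → -0.06 dBV.

-0.06 dBV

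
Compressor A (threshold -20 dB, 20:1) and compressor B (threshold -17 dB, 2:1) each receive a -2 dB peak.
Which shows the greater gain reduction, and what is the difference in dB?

A: 18 dB over, compressed to 0.9 dB over, so 17.1 dB of GR.
B: 15 dB over, compressed to 7.5 dB over, so 7.5 dB of GR.
A reduces 9.6 dB more.

A, by 9.6 dB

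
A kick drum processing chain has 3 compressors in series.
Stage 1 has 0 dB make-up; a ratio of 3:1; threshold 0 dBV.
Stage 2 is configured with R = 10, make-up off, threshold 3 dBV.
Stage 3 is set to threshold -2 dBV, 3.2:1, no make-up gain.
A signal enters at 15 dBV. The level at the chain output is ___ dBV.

-0.375 dBV

Stage 1: 15 dBV is 15 dB over 0 dBV; at 3:1 that becomes 5 dB over, giving 5 dBV.
Stage 2: overshoot 2 dB → 2/10 = 0.2 dB → 3.2 dBV.
Stage 3: overshoot 5.2 dB → 5.2/3.2 = 1.625 dB → -0.375 dBV.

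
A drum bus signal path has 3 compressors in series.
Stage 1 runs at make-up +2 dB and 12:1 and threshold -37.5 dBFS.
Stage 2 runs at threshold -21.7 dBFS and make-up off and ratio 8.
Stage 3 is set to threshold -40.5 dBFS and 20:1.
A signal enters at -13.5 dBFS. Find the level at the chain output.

-40.15 dBFS

Stage 1: -13.5 dBFS is 24 dB over -37.5 dBFS; at 12:1 that becomes 2 dB over, giving -35.5 dBFS; +2 dB make-up → -33.5 dBFS.
Stage 2: -33.5 dBFS ≤ -21.7 dBFS, so stage 2 doesn't engage; output -33.5 dBFS.
Stage 3: 7 dB above -40.5 dBFS, reduced 20:1 to 0.35 dB above → -40.15 dBFS.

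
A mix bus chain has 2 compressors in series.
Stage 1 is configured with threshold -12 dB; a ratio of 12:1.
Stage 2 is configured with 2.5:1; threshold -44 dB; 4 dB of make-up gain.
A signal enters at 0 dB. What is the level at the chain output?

-26.8 dB

Stage 1: 0 dB is 12 dB over -12 dB; at 12:1 that becomes 1 dB over, giving -11 dB.
Stage 2: -11 dB is 33 dB over -44 dB; at 2.5:1 that becomes 13.2 dB over, giving -30.8 dB; +4 dB make-up → -26.8 dB.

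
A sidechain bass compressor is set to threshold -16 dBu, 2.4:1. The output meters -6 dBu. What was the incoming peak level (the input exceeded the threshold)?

Post-compression overshoot = -6 − (-16) = 10 dB.
Before 2.4:1 compression the overshoot was 10 × 2.4 = 24 dB, so input = -16 + 24 = 8 dBu.

8 dBu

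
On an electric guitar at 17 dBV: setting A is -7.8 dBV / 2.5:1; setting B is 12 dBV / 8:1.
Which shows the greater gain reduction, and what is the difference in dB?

A: GR = 24.8 − 24.8/2.5 = 14.88 dB.
B: GR = 5 − 5/8 = 4.375 dB.
A applies 10.505 dB more gain reduction.

A, by 10.505 dB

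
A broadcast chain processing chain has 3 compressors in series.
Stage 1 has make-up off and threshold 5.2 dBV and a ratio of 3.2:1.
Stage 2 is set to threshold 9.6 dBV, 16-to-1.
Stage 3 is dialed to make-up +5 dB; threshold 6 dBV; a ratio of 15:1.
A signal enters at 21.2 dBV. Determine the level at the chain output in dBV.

Stage 1: 16 dB above 5.2 dBV, reduced 3.2:1 to 5 dB above → 10.2 dBV.
Stage 2: 10.2 dBV is 0.6 dB over 9.6 dBV; at 16:1 that becomes 0.0375 dB over, giving 9.6375 dBV.
Stage 3: 9.6375 dBV is 3.6375 dB over 6 dBV; at 15:1 that becomes 0.2425 dB over, giving 6.2425 dBV; +5 dB make-up → 11.2425 dBV.

11.2425 dBV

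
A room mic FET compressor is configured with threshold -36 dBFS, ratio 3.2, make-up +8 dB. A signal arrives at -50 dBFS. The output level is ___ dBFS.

-42 dBFS

-50 dBFS is 14 dB below the -36 dBFS threshold, so no gain reduction is applied.
Make-up gain adds 8 dB: -50 + 8 = -42 dBFS.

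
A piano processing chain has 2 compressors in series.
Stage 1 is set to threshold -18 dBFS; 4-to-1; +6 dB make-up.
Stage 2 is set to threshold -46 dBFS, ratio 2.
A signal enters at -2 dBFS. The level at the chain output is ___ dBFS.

Stage 1: overshoot 16 dB → 16/4 = 4 dB → -14 dBFS; +6 dB make-up → -8 dBFS.
Stage 2: -8 dBFS is 38 dB over -46 dBFS; at 2:1 that becomes 19 dB over, giving -27 dBFS.

-27 dBFS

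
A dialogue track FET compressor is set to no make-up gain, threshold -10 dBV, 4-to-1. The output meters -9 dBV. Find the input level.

-6 dBV

That's 1 dB above the -10 dBV threshold.
Before 4:1 compression the overshoot was 1 × 4 = 4 dB, so input = -10 + 4 = -6 dBV.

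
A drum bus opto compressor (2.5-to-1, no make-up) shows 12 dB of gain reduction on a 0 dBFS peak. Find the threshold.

Let T be the threshold. Output overshoot = (input overshoot)/R, so -12 − T = (0 − T)/2.5.
2.5·(-12 − T) = 0 − T → 1.5·T = -30 − 0 = -30.
T = -30/1.5 = -20 dBFS.

-20 dBFS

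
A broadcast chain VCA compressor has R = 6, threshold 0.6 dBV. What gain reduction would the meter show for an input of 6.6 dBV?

Overshoot = 6.6 − 0.6 = 6 dB.
A 6:1 ratio leaves 1 dB of that excess.
So the signal is attenuated by 6 − 1 = 5 dB.

5 dB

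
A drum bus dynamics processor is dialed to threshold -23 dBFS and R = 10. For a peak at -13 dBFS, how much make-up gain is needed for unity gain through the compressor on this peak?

9 dB

Without make-up, output = threshold + overshoot/10 = -23 + 1 = -22 dBFS.
Gap to target: 9 dB.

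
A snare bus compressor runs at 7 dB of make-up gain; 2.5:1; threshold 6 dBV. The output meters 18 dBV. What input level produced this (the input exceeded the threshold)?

18.5 dBV

Stripping the +7 dB make-up gives 11 dBV at the gain stage.
The compressed level sits 11 − 6 = 5 dB over threshold.
Before 2.5:1 compression the overshoot was 5 × 2.5 = 12.5 dB, so input = 6 + 12.5 = 18.5 dBV.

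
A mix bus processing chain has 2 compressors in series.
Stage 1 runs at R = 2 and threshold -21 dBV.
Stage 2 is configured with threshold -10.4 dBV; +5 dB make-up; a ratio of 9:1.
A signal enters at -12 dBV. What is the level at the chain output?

-11.5 dBV

Stage 1: 9 dB above -21 dBV, reduced 2:1 to 4.5 dB above → -16.5 dBV.
Stage 2: -16.5 dBV is at or below the -10.4 dBV threshold — no compression; make-up brings it to -11.5 dBV.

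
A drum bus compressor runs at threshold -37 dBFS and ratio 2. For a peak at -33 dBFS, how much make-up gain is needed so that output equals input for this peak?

Overshoot 4 dB → 4/2 = 2 dB after compression, so the compressed level is -37 + 2 = -35 dBFS.
Make-up = target − compressed = -33 − (-35) = 2 dB.

2 dB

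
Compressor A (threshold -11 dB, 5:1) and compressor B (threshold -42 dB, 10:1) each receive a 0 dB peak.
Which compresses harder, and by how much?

B, by 29 dB

A: GR = 11 − 11/5 = 8.8 dB.
B: GR = 42 − 42/10 = 37.8 dB.
Difference: 29 dB in favour of B.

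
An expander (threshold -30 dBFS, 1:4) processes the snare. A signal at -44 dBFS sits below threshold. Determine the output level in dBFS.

The input is 14 dB below the -30 dBFS threshold.
A 1:4 expander multiplies undershoot by 4: 14 × 4 = 56 dB below threshold.
Output = -30 − 56 = -86 dBFS.

-86 dBFS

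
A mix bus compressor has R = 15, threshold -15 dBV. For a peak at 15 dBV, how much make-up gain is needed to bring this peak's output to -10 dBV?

3 dB

Overshoot 30 dB → 30/15 = 2 dB after compression, so the compressed level is -15 + 2 = -13 dBV.
Make-up = target − compressed = -10 − (-13) = 3 dB.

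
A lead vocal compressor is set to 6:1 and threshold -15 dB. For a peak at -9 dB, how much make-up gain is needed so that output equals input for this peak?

5 dB

Overshoot 6 dB → 6/6 = 1 dB after compression, so the compressed level is -15 + 1 = -14 dB.
Make-up = target − compressed = -9 − (-14) = 5 dB.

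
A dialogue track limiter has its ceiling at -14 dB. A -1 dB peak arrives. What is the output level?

-14 dB

At ∞:1, everything above -14 dB is held at the ceiling.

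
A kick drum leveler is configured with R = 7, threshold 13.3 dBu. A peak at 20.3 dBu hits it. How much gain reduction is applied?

6 dB

20.3 dBu exceeds the threshold by 7 dB.
After 7:1 compression the overshoot becomes 7/7 = 1 dB.
GR = overshoot in − overshoot out = 7 − 1 = 6 dB.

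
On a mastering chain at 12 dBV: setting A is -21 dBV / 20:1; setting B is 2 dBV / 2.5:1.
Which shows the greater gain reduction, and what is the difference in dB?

A, by 25.35 dB

A: 33 dB over, compressed to 1.65 dB over, so 31.35 dB of GR.
B: 10 dB over, compressed to 4 dB over, so 6 dB of GR.
Difference: 25.35 dB in favour of A.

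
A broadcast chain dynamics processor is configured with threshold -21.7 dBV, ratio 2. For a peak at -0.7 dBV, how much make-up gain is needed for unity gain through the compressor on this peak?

10.5 dB

Without make-up, output = threshold + overshoot/2 = -21.7 + 10.5 = -11.2 dBV.
Gap to target: 10.5 dB.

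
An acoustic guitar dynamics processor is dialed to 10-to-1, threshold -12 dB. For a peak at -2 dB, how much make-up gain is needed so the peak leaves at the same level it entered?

9 dB

Overshoot 10 dB → 10/10 = 1 dB after compression, so the compressed level is -12 + 1 = -11 dB.
Make-up = target − compressed = -2 − (-11) = 9 dB.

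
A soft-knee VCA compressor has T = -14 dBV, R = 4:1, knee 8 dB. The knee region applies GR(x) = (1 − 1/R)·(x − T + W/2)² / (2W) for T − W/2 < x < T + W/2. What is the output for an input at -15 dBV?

-15.421875 dBV

x − T + W/2 = -15 − (-14) + 4 = 3.
GR = (1 − 1/4) × 3² / 16 = 0.75 × 9 / 16 = 0.421875 dB.
Output = -15 − 0.421875 = -15.421875 dBV.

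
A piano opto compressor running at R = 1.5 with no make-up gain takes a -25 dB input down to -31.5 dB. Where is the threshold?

-44.5 dB

Let T be the threshold. Output overshoot = (input overshoot)/R, so -31.5 − T = (-25 − T)/1.5.
1.5·(-31.5 − T) = -25 − T → 0.5·T = -47.25 − (-25) = -22.25.
T = -22.25/0.5 = -44.5 dB.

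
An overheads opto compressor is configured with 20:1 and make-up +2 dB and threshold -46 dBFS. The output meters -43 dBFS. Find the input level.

-26 dBFS

Before make-up, the level was -43 − 2 = -45 dBFS.
Post-compression overshoot = -45 − (-46) = 1 dB.
Input overshoot = R × output overshoot = 20 dB → input = -46 + 20 = -26 dBFS.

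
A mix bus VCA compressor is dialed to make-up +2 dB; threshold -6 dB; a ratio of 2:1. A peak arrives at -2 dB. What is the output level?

-2 dB

-2 dB sits 4 dB over threshold.
2:1 compression reduces that to 4/2 = 2 dB over.
So the level is -6 + 2 = -4 dB; make-up adds 2 dB, giving -2 dB.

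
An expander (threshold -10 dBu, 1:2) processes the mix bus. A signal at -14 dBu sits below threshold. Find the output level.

Undershoot = (-10) − (-14) = 4 dB.
At 1:2, that expands to 8 dB under threshold.
Output = -10 − 8 = -18 dBu.

-18 dBu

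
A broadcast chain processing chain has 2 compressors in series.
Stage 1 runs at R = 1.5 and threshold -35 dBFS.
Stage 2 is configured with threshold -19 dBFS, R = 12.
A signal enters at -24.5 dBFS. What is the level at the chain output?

Stage 1: overshoot 10.5 dB → 10.5/1.5 = 7 dB → -28 dBFS.
Stage 2: below threshold (-28 ≤ -19); passes unchanged; output -28 dBFS.

-28 dBFS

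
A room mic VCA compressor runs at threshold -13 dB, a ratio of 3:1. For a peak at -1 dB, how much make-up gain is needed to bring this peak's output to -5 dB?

4 dB

Without make-up, output = threshold + overshoot/3 = -13 + 4 = -9 dB.
Gap to target: 4 dB.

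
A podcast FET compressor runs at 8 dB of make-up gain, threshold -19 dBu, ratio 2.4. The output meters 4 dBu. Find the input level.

17 dBu

Remove make-up: 4 − 8 = -4 dBu.
Post-compression overshoot = -4 − (-19) = 15 dB.
Before 2.4:1 compression the overshoot was 15 × 2.4 = 36 dB, so input = -19 + 36 = 17 dBu.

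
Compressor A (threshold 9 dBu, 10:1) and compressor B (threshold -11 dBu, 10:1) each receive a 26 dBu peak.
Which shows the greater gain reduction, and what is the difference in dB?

B, by 18 dB

A: GR = 17 − 17/10 = 15.3 dB.
B: GR = 37 − 37/10 = 33.3 dB.
B applies 18 dB more gain reduction.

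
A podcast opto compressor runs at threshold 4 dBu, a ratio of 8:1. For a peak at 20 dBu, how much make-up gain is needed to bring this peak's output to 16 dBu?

Without make-up, output = threshold + overshoot/8 = 4 + 2 = 6 dBu.
Gap to target: 10 dB.

10 dB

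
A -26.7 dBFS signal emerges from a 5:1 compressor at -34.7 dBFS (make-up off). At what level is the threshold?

Gain reduction = -26.7 − (-34.7) = 8 dB; output overshoot = GR / (R − 1) = 8 / 4 = 2 dB.
Threshold = output − output overshoot = -34.7 − 2 = -36.7 dBFS.

-36.7 dBFS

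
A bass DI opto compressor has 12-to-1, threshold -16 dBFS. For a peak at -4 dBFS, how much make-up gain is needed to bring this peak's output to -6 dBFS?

9 dB

Overshoot 12 dB → 12/12 = 1 dB after compression, so the compressed level is -16 + 1 = -15 dBFS.
Make-up = target − compressed = -6 − (-15) = 9 dB.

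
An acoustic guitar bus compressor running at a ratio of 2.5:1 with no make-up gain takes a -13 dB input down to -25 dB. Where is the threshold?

-33 dB

Input is 20 dB above T (since output overshoot × R = input overshoot: (-25 − T)·2.5 = -13 − T gives T = -33 dB).
Check: -33 + (-13 − (-33))/2.5 = -33 + 8 = -25 dB. ✓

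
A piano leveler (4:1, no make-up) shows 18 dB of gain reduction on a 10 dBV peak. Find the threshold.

-14 dBV

Let T be the threshold. Output overshoot = (input overshoot)/R, so -8 − T = (10 − T)/4.
4·(-8 − T) = 10 − T → 3·T = -32 − 10 = -42.
T = -42/3 = -14 dBV.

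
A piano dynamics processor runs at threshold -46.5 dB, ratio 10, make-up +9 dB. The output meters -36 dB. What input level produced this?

-31.5 dB

Remove make-up: -36 − 9 = -45 dB.
That's 1.5 dB above the -46.5 dB threshold.
Before 10:1 compression the overshoot was 1.5 × 10 = 15 dB, so input = -46.5 + 15 = -31.5 dB.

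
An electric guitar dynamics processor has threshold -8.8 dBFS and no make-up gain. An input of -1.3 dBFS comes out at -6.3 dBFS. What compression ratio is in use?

Input overshoot = -1.3 − (-8.8) = 7.5 dB; output overshoot = -6.3 − (-8.8) = 2.5 dB.
Ratio = 7.5 / 2.5 = 3.

3:1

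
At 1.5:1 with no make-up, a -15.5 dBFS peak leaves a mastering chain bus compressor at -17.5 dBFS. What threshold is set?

Let T be the threshold. Output overshoot = (input overshoot)/R, so -17.5 − T = (-15.5 − T)/1.5.
1.5·(-17.5 − T) = -15.5 − T → 0.5·T = -26.25 − (-15.5) = -10.75.
T = -10.75/0.5 = -21.5 dBFS.

-21.5 dBFS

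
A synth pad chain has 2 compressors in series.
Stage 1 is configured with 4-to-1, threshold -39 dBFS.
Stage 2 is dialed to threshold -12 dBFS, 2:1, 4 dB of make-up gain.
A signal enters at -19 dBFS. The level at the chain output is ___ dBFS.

-30 dBFS

Stage 1: overshoot 20 dB → 20/4 = 5 dB → -34 dBFS.
Stage 2: -34 dBFS ≤ -12 dBFS, so stage 2 doesn't engage; make-up brings it to -30 dBFS.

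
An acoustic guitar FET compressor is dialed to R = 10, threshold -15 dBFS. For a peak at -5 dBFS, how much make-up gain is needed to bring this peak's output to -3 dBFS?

The peak compresses to -15 + 10/10 = -14 dBFS.
To reach -3 dBFS requires -3 − (-14) = 11 dB of make-up.

11 dB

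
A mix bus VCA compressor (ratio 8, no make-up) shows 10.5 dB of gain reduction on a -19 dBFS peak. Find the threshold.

-31 dBFS

Input is 12 dB above T (since output overshoot × R = input overshoot: (-29.5 − T)·8 = -19 − T gives T = -31 dBFS).
Check: -31 + (-19 − (-31))/8 = -31 + 1.5 = -29.5 dBFS. ✓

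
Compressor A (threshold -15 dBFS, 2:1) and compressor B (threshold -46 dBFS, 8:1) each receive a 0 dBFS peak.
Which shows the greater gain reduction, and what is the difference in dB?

A: GR = 15 − 15/2 = 7.5 dB.
B: GR = 46 − 46/8 = 40.25 dB.
B applies 32.75 dB more gain reduction.

B, by 32.75 dB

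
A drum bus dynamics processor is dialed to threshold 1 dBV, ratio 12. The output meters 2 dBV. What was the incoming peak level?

13 dBV

Post-compression overshoot = 2 − 1 = 1 dB.
Input overshoot = R × output overshoot = 12 dB → input = 1 + 12 = 13 dBV.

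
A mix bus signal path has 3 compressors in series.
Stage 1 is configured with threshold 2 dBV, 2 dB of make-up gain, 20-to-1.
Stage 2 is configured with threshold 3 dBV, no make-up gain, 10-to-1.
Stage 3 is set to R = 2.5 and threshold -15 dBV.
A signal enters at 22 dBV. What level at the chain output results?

-7.72 dBV

Stage 1: 22 dBV is 20 dB over 2 dBV; at 20:1 that becomes 1 dB over, giving 3 dBV; +2 dB make-up → 5 dBV.
Stage 2: 5 dBV is 2 dB over 3 dBV; at 10:1 that becomes 0.2 dB over, giving 3.2 dBV.
Stage 3: 18.2 dB above -15 dBV, reduced 2.5:1 to 7.28 dB above → -7.72 dBV.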